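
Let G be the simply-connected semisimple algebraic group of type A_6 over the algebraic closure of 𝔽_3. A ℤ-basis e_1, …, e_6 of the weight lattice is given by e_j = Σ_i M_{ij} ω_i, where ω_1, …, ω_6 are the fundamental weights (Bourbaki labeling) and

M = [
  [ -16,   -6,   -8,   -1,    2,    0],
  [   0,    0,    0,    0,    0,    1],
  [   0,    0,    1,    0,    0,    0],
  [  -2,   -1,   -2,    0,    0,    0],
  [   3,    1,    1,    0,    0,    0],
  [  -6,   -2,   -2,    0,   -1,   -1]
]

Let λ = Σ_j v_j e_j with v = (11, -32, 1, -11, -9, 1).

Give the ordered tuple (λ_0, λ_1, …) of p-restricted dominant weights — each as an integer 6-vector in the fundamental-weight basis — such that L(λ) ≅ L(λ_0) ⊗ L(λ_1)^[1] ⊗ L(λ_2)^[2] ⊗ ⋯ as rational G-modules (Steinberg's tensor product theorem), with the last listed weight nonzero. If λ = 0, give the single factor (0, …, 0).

((1, 1, 1, 2, 2, 1), (0, 0, 0, 2, 0, 1))

Converting to the ω-basis (c_i = row i of M dotted with v = (11, -32, 1, -11, -9, 1)):
  c_1 = (-16)·(11) + (-6)·(-32) + (-8)·(1) + (-1)·(-11) + (2)·(-9) + 0·1 = 1
  c_2 = 0·11 + (0)·(-32) + 0·1 + (0)·(-11) + (0)·(-9) + 1·1 = 1
  c_3 = 0·11 + (0)·(-32) + 1·1 + (0)·(-11) + (0)·(-9) + 0·1 = 1
  c_4 = (-2)·(11) + (-1)·(-32) + (-2)·(1) + (0)·(-11) + (0)·(-9) + 0·1 = 8
  c_5 = 3·11 + (1)·(-32) + 1·1 + (0)·(-11) + (0)·(-9) + 0·1 = 2
  c_6 = (-6)·(11) + (-2)·(-32) + (-2)·(1) + (0)·(-11) + (-1)·(-9) + (-1)·(1) = 4
Writing each c_i in base p = 3:
  c_1 = 1 = 1·3^0
  c_2 = 1 = 1·3^0
  c_3 = 1 = 1·3^0
  c_4 = 8 = 2·3^0 + 2·3^1
  c_5 = 2 = 2·3^0
  c_6 = 4 = 1·3^0 + 1·3^1
λ_0 = (1, 1, 1, 2, 2, 1)
λ_1 = (0, 0, 0, 2, 0, 1)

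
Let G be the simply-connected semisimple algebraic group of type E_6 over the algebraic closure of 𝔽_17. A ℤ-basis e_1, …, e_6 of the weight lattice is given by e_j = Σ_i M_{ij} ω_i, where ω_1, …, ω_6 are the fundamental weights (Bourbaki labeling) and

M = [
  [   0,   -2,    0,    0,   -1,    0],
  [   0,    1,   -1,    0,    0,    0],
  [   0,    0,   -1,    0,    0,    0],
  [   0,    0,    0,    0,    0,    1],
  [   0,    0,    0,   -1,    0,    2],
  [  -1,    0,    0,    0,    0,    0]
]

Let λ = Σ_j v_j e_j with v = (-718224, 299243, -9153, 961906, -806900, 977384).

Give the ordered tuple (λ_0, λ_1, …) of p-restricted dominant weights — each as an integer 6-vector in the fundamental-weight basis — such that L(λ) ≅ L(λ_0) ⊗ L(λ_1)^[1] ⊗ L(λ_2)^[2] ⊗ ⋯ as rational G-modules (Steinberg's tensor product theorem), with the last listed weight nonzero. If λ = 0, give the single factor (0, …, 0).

In the fundamental-weight basis, λ has coordinates c = M·v (v = (-718224, 299243, -9153, 961906, -806900, 977384)):
  c_1 = 0*-718224 + -2*299243 + 0*-9153 + 0*961906 + -1*-806900 + 0*977384 = 208414
  c_2 = 0*-718224 + 1*299243 + -1*-9153 + 0*961906 + 0*-806900 + 0*977384 = 308396
  c_3 = 0*-718224 + 0*299243 + -1*-9153 + 0*961906 + 0*-806900 + 0*977384 = 9153
  c_4 = 0*-718224 + 0*299243 + 0*-9153 + 0*961906 + 0*-806900 + 1*977384 = 977384
  c_5 = 0*-718224 + 0*299243 + 0*-9153 + -1*961906 + 0*-806900 + 2*977384 = 992862
  c_6 = -1*-718224 + 0*299243 + 0*-9153 + 0*961906 + 0*-806900 + 0*977384 = 718224
Base-17 expansion of each c_i:
  c_1 = 208414 = 11·17^0 + 2·17^1 + 7·17^2 + 8·17^3 + 2·17^4
  c_2 = 308396 = 16·17^0 + 1·17^1 + 13·17^2 + 11·17^3 + 3·17^4
  c_3 = 9153 = 7·17^0 + 11·17^1 + 14·17^2 + 1·17^3
  c_4 = 977384 = 3·17^0 + 16·17^1 + 15·17^2 + 11·17^3 + 11·17^4
  c_5 = 992862 = 11·17^0 + 8·17^1 + 1·17^2 + 15·17^3 + 11·17^4
  c_6 = 718224 = 8·17^0 + 3·17^1 + 3·17^2 + 10·17^3 + 8·17^4
p-restricted factor λ_0 = (11, 16, 7, 3, 11, 8)
p-restricted factor λ_1 = (2, 1, 11, 16, 8, 3)
p-restricted factor λ_2 = (7, 13, 14, 15, 1, 3)
p-restricted factor λ_3 = (8, 11, 1, 11, 15, 10)
p-restricted factor λ_4 = (2, 3, 0, 11, 11, 8)

((11, 16, 7, 3, 11, 8), (2, 1, 11, 16, 8, 3), (7, 13, 14, 15, 1, 3), (8, 11, 1, 11, 15, 10), (2, 3, 0, 11, 11, 8))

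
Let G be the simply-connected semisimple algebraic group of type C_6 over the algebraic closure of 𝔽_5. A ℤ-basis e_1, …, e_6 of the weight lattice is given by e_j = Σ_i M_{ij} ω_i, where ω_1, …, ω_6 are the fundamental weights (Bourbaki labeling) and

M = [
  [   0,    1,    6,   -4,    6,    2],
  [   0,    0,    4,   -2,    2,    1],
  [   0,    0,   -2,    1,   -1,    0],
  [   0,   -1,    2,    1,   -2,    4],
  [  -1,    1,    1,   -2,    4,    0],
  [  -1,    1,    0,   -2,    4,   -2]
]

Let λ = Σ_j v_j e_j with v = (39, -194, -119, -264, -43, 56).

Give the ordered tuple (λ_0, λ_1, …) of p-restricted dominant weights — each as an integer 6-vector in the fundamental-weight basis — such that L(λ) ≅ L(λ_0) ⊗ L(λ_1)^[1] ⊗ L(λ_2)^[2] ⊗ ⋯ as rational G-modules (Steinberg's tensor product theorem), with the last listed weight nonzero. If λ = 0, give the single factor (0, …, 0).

Change of basis e → ω: c = M·v where v = (39, -194, -119, -264, -43, 56):
  c_1 = 0·39 + (1)·(-194) + (6)·(-119) + (-4)·(-264) + (6)·(-43) + 2·56 = 2
  c_2 = 0·39 + (0)·(-194) + (4)·(-119) + (-2)·(-264) + (2)·(-43) + 1·56 = 22
  c_3 = 0·39 + (0)·(-194) + (-2)·(-119) + (1)·(-264) + (-1)·(-43) + 0·56 = 17
  c_4 = 0·39 + (-1)·(-194) + (2)·(-119) + (1)·(-264) + (-2)·(-43) + 4·56 = 2
  c_5 = (-1)·(39) + (1)·(-194) + (1)·(-119) + (-2)·(-264) + (4)·(-43) + 0·56 = 4
  c_6 = (-1)·(39) + (1)·(-194) + (0)·(-119) + (-2)·(-264) + (4)·(-43) + (-2)·(56) = 11
Expand coordinatewise in base 5:
  c_1 = 2 = 2·5^0
  c_2 = 22 = 2·5^0 + 4·5^1
  c_3 = 17 = 2·5^0 + 3·5^1
  c_4 = 2 = 2·5^0
  c_5 = 4 = 4·5^0
  c_6 = 11 = 1·5^0 + 2·5^1
Factor λ_0 = (2, 2, 2, 2, 4, 1)
Factor λ_1 = (0, 4, 3, 0, 0, 2)

((2, 2, 2, 2, 4, 1), (0, 4, 3, 0, 0, 2))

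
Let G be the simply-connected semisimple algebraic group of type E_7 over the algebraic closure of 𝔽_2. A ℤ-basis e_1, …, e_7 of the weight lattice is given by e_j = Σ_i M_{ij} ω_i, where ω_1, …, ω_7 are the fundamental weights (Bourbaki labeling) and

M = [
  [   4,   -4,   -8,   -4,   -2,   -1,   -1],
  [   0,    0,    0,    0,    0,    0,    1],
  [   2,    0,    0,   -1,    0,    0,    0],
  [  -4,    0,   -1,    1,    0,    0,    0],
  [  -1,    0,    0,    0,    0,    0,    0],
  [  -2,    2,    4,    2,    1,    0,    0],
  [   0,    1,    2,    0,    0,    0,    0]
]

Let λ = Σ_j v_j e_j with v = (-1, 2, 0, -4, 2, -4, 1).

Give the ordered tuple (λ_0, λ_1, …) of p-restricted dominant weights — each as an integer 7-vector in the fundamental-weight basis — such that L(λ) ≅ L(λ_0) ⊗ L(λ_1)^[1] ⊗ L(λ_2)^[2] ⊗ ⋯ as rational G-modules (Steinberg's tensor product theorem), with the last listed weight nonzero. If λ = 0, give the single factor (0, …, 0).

((1, 1, 0, 0, 1, 0, 0), (1, 0, 1, 0, 0, 0, 1))

Converting to the ω-basis (c_i = row i of M dotted with v = (-1, 2, 0, -4, 2, -4, 1)):
  c_1 = 4*-1 + -4*2 + -8*0 + -4*-4 + -2*2 + -1*-4 + -1*1 = 3
  c_2 = 0*-1 + 0*2 + 0*0 + 0*-4 + 0*2 + 0*-4 + 1*1 = 1
  c_3 = 2*-1 + 0*2 + 0*0 + -1*-4 + 0*2 + 0*-4 + 0*1 = 2
  c_4 = -4*-1 + 0*2 + -1*0 + 1*-4 + 0*2 + 0*-4 + 0*1 = 0
  c_5 = -1*-1 + 0*2 + 0*0 + 0*-4 + 0*2 + 0*-4 + 0*1 = 1
  c_6 = -2*-1 + 2*2 + 4*0 + 2*-4 + 1*2 + 0*-4 + 0*1 = 0
  c_7 = 0*-1 + 1*2 + 2*0 + 0*-4 + 0*2 + 0*-4 + 0*1 = 2
p = 2; digits c_i = Σ_j d_{ij}·2^j, 0 ≤ d_{ij} < 2:
  c_1 = 3 = 1·2^0 + 1·2^1
  c_2 = 1 = 1·2^0
  c_3 = 2 = 0·2^0 + 1·2^1
  c_4 = 0
  c_5 = 1 = 1·2^0
  c_6 = 0
  c_7 = 2 = 0·2^0 + 1·2^1
Factor λ_0 = (1, 1, 0, 0, 1, 0, 0)
Factor λ_1 = (1, 0, 1, 0, 0, 0, 1)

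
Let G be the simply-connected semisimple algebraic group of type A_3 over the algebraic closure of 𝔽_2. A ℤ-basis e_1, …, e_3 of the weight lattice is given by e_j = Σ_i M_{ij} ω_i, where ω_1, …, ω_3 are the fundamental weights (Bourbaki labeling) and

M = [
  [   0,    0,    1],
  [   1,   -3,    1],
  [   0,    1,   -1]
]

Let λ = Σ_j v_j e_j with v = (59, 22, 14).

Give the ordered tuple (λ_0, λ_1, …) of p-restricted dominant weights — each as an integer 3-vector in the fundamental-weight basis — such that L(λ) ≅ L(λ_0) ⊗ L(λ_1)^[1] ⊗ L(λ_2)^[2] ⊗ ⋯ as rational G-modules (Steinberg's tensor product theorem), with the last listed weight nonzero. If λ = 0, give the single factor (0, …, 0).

((0, 1, 0), (1, 1, 0), (1, 1, 0), (1, 0, 1))

Converting to the ω-basis (c_i = row i of M dotted with v = (59, 22, 14)):
  c_1 = 0*59 + 0*22 + 1*14 = 14
  c_2 = 1*59 + -3*22 + 1*14 = 7
  c_3 = 0*59 + 1*22 + -1*14 = 8
Expand coordinatewise in base 2:
  c_1 = 14 = 0·2^0 + 1·2^1 + 1·2^2 + 1·2^3
  c_2 = 7 = 1·2^0 + 1·2^1 + 1·2^2
  c_3 = 8 = 0·2^0 + 0·2^1 + 0·2^2 + 1·2^3
p-restricted factor λ_0 = (0, 1, 0)
p-restricted factor λ_1 = (1, 1, 0)
p-restricted factor λ_2 = (1, 1, 0)
p-restricted factor λ_3 = (1, 0, 1)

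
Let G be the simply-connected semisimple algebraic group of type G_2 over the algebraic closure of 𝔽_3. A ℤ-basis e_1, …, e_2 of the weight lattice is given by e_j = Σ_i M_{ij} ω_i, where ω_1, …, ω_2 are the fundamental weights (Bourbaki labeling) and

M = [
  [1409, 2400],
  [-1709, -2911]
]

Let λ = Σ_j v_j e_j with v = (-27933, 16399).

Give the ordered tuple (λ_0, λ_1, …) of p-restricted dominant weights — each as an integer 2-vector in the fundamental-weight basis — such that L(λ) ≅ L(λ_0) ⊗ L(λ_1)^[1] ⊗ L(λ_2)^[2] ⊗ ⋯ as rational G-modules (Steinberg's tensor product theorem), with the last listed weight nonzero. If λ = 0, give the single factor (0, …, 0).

((0, 2), (1, 2))

Compute c_i = Σ_j M_{ij} v_j with v = (-27933, 16399):
  c_1 = 1409*-27933 + 2400*16399 = 3
  c_2 = -1709*-27933 + -2911*16399 = 8
Writing each c_i in base p = 3:
  c_1 = 3 = 0·3^0 + 1·3^1
  c_2 = 8 = 2·3^0 + 2·3^1
p-restricted factor λ_0 = (0, 2)
p-restricted factor λ_1 = (1, 2)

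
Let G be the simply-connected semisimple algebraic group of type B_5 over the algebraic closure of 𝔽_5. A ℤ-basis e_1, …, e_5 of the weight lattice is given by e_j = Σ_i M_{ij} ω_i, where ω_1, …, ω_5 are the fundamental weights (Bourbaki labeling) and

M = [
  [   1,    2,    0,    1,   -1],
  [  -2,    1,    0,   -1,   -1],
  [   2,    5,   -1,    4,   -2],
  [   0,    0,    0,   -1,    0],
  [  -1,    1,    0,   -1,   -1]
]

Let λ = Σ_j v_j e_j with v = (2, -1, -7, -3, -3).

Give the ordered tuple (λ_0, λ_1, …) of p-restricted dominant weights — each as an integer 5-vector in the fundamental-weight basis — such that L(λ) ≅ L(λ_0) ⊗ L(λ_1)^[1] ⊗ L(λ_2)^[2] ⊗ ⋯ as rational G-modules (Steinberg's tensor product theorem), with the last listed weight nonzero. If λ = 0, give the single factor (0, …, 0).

Compute c_i = Σ_j M_{ij} v_j with v = (2, -1, -7, -3, -3):
  c_1 = 1·2 + (2)·(-1) + (0)·(-7) + (1)·(-3) + (-1)·(-3) = 0
  c_2 = (-2)·(2) + (1)·(-1) + (0)·(-7) + (-1)·(-3) + (-1)·(-3) = 1
  c_3 = 2·2 + (5)·(-1) + (-1)·(-7) + (4)·(-3) + (-2)·(-3) = 0
  c_4 = 0·2 + (0)·(-1) + (0)·(-7) + (-1)·(-3) + (0)·(-3) = 3
  c_5 = (-1)·(2) + (1)·(-1) + (0)·(-7) + (-1)·(-3) + (-1)·(-3) = 3
Expand coordinatewise in base 5:
  c_1 = 0
  c_2 = 1 = 1·5^0
  c_3 = 0
  c_4 = 3 = 3·5^0
  c_5 = 3 = 3·5^0
Factor λ_0 = (0, 1, 0, 3, 3)

((0, 1, 0, 3, 3),)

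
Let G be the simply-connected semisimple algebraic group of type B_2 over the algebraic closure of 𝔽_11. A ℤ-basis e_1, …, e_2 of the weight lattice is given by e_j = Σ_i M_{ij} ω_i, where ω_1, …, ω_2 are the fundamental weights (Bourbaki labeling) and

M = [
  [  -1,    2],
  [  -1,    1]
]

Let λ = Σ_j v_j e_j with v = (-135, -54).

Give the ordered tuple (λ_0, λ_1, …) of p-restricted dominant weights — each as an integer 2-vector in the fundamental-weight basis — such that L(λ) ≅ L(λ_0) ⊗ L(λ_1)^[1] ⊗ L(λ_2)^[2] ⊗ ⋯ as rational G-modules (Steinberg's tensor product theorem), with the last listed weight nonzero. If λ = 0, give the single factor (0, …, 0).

ω-coordinates c = M·v, v = (-135, -54):
  c_1 = -1*-135 + 2*-54 = 27
  c_2 = -1*-135 + 1*-54 = 81
Expand coordinatewise in base 11:
  c_1 = 27 = 5·11^0 + 2·11^1
  c_2 = 81 = 4·11^0 + 7·11^1
Factor λ_0 = (5, 4)
Factor λ_1 = (2, 7)

((5, 4), (2, 7))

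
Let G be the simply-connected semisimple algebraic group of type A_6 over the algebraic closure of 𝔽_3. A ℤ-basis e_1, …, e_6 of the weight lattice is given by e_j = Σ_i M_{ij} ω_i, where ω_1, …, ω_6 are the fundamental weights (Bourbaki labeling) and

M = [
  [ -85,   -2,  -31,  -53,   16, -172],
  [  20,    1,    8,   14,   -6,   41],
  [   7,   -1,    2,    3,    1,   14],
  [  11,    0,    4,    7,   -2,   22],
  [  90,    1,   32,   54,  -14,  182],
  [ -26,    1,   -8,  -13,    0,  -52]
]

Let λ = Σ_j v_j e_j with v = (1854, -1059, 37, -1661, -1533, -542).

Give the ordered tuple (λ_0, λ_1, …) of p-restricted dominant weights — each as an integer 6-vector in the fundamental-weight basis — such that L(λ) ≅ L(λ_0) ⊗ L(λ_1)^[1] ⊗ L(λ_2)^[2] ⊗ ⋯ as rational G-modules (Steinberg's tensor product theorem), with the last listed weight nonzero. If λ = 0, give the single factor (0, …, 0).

Compute c_i = Σ_j M_{ij} v_j with v = (1854, -1059, 37, -1661, -1533, -542):
  c_1 = (-85)·(1854) + (-2)·(-1059) + (-31)·(37) + (-53)·(-1661) + (16)·(-1533) + (-172)·(-542) = 110
  c_2 = (20)·(1854) + (1)·(-1059) + (8)·(37) + (14)·(-1661) + (-6)·(-1533) + (41)·(-542) = 39
  c_3 = (7)·(1854) + (-1)·(-1059) + (2)·(37) + (3)·(-1661) + (1)·(-1533) + (14)·(-542) = 7
  c_4 = (11)·(1854) + (0)·(-1059) + (4)·(37) + (7)·(-1661) + (-2)·(-1533) + (22)·(-542) = 57
  c_5 = (90)·(1854) + (1)·(-1059) + (32)·(37) + (54)·(-1661) + (-14)·(-1533) + (182)·(-542) = 109
  c_6 = (-26)·(1854) + (1)·(-1059) + (-8)·(37) + (-13)·(-1661) + (0)·(-1533) + (-52)·(-542) = 218
p = 3; digits c_i = Σ_j d_{ij}·3^j, 0 ≤ d_{ij} < 3:
  c_1 = 110 = 2·3^0 + 0·3^1 + 0·3^2 + 1·3^3 + 1·3^4
  c_2 = 39 = 0·3^0 + 1·3^1 + 1·3^2 + 1·3^3
  c_3 = 7 = 1·3^0 + 2·3^1
  c_4 = 57 = 0·3^0 + 1·3^1 + 0·3^2 + 2·3^3
  c_5 = 109 = 1·3^0 + 0·3^1 + 0·3^2 + 1·3^3 + 1·3^4
  c_6 = 218 = 2·3^0 + 0·3^1 + 0·3^2 + 2·3^3 + 2·3^4
p-restricted factor λ_0 = (2, 0, 1, 0, 1, 2)
p-restricted factor λ_1 = (0, 1, 2, 1, 0, 0)
p-restricted factor λ_2 = (0, 1, 0, 0, 0, 0)
p-restricted factor λ_3 = (1, 1, 0, 2, 1, 2)
p-restricted factor λ_4 = (1, 0, 0, 0, 1, 2)

((2, 0, 1, 0, 1, 2), (0, 1, 2, 1, 0, 0), (0, 1, 0, 0, 0, 0), (1, 1, 0, 2, 1, 2), (1, 0, 0, 0, 1, 2))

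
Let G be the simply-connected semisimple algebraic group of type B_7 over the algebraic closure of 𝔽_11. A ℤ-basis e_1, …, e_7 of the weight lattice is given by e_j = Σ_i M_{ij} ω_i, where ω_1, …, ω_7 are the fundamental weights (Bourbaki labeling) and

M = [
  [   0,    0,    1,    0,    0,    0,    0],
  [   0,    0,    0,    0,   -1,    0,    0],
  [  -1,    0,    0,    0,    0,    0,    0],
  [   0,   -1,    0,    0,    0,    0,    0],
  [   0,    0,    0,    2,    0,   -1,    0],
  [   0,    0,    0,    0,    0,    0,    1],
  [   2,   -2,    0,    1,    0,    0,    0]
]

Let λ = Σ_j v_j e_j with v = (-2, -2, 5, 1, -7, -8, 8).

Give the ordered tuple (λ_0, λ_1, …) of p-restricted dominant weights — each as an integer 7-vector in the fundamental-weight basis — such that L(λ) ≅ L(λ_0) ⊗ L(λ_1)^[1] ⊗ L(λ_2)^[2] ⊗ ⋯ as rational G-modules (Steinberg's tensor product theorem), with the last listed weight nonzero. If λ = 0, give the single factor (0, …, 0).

Change of basis e → ω: c = M·v where v = (-2, -2, 5, 1, -7, -8, 8):
  c_1 = (0)·(-2) + (0)·(-2) + (1)·(5) + (0)·(1) + (0)·(-7) + (0)·(-8) + (0)·(8) = 5
  c_2 = (0)·(-2) + (0)·(-2) + (0)·(5) + (0)·(1) + (-1)·(-7) + (0)·(-8) + (0)·(8) = 7
  c_3 = (-1)·(-2) + (0)·(-2) + (0)·(5) + (0)·(1) + (0)·(-7) + (0)·(-8) + (0)·(8) = 2
  c_4 = (0)·(-2) + (-1)·(-2) + (0)·(5) + (0)·(1) + (0)·(-7) + (0)·(-8) + (0)·(8) = 2
  c_5 = (0)·(-2) + (0)·(-2) + (0)·(5) + (2)·(1) + (0)·(-7) + (-1)·(-8) + (0)·(8) = 10
  c_6 = (0)·(-2) + (0)·(-2) + (0)·(5) + (0)·(1) + (0)·(-7) + (0)·(-8) + (1)·(8) = 8
  c_7 = (2)·(-2) + (-2)·(-2) + (0)·(5) + (1)·(1) + (0)·(-7) + (0)·(-8) + (0)·(8) = 1
Writing each c_i in base p = 11:
  c_1 = 5 = 5·11^0
  c_2 = 7 = 7·11^0
  c_3 = 2 = 2·11^0
  c_4 = 2 = 2·11^0
  c_5 = 10 = 10·11^0
  c_6 = 8 = 8·11^0
  c_7 = 1 = 1·11^0
p-restricted factor λ_0 = (5, 7, 2, 2, 10, 8, 1)

((5, 7, 2, 2, 10, 8, 1),)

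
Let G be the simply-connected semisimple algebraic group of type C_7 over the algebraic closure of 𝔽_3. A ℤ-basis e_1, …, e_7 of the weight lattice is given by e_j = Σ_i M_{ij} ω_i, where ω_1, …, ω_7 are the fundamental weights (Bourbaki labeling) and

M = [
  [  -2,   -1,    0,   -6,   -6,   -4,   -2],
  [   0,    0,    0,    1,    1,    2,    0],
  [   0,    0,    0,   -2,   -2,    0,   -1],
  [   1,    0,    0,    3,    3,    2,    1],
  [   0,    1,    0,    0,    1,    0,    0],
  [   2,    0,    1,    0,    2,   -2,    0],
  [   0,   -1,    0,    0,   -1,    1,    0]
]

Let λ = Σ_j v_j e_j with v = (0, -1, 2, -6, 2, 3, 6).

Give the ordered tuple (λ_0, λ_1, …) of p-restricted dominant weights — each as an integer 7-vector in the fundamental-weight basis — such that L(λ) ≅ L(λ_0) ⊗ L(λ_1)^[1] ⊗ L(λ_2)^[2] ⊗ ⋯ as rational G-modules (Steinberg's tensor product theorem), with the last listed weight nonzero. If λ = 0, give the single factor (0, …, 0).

Converting to the ω-basis (c_i = row i of M dotted with v = (0, -1, 2, -6, 2, 3, 6)):
  c_1 = (-2)·(0) + (-1)·(-1) + 0·2 + (-6)·(-6) + (-6)·(2) + (-4)·(3) + (-2)·(6) = 1
  c_2 = 0·0 + (0)·(-1) + 0·2 + (1)·(-6) + 1·2 + 2·3 + 0·6 = 2
  c_3 = 0·0 + (0)·(-1) + 0·2 + (-2)·(-6) + (-2)·(2) + 0·3 + (-1)·(6) = 2
  c_4 = 1·0 + (0)·(-1) + 0·2 + (3)·(-6) + 3·2 + 2·3 + 1·6 = 0
  c_5 = 0·0 + (1)·(-1) + 0·2 + (0)·(-6) + 1·2 + 0·3 + 0·6 = 1
  c_6 = 2·0 + (0)·(-1) + 1·2 + (0)·(-6) + 2·2 + (-2)·(3) + 0·6 = 0
  c_7 = 0·0 + (-1)·(-1) + 0·2 + (0)·(-6) + (-1)·(2) + 1·3 + 0·6 = 2
Base-3 expansion of each c_i:
  c_1 = 1 = 1·3^0
  c_2 = 2 = 2·3^0
  c_3 = 2 = 2·3^0
  c_4 = 0
  c_5 = 1 = 1·3^0
  c_6 = 0
  c_7 = 2 = 2·3^0
λ_0 = (1, 2, 2, 0, 1, 0, 2)

((1, 2, 2, 0, 1, 0, 2),)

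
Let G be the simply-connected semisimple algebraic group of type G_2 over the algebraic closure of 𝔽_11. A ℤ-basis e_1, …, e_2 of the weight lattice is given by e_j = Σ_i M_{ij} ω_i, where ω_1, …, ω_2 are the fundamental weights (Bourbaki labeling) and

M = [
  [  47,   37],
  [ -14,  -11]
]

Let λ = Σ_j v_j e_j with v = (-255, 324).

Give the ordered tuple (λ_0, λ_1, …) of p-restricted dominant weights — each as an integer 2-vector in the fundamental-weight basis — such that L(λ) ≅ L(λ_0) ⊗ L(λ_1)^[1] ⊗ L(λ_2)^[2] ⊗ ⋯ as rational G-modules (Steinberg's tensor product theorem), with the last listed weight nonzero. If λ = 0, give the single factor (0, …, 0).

In the fundamental-weight basis, λ has coordinates c = M·v (v = (-255, 324)):
  c_1 = (47)·(-255) + (37)·(324) = 3
  c_2 = (-14)·(-255) + (-11)·(324) = 6
Expand coordinatewise in base 11:
  c_1 = 3 = 3·11^0
  c_2 = 6 = 6·11^0
p-restricted factor λ_0 = (3, 6)

((3, 6),)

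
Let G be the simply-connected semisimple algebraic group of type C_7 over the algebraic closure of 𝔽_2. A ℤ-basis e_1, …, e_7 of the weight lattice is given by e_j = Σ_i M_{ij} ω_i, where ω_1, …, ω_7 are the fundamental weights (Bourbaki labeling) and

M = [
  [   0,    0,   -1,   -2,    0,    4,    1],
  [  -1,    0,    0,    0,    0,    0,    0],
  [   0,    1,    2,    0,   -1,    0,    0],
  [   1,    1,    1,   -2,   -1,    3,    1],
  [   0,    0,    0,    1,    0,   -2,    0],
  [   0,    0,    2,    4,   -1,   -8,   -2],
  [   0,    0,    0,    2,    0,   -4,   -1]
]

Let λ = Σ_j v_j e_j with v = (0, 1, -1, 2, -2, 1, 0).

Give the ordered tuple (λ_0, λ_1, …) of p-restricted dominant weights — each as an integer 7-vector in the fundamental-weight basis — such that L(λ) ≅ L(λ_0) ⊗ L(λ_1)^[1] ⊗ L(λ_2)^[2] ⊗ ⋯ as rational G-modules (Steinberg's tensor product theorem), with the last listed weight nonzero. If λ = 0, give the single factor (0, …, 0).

((1, 0, 1, 1, 0, 0, 0),)

Change of basis e → ω: c = M·v where v = (0, 1, -1, 2, -2, 1, 0):
  c_1 = 0*0 + 0*1 + -1*-1 + -2*2 + 0*-2 + 4*1 + 1*0 = 1
  c_2 = -1*0 + 0*1 + 0*-1 + 0*2 + 0*-2 + 0*1 + 0*0 = 0
  c_3 = 0*0 + 1*1 + 2*-1 + 0*2 + -1*-2 + 0*1 + 0*0 = 1
  c_4 = 1*0 + 1*1 + 1*-1 + -2*2 + -1*-2 + 3*1 + 1*0 = 1
  c_5 = 0*0 + 0*1 + 0*-1 + 1*2 + 0*-2 + -2*1 + 0*0 = 0
  c_6 = 0*0 + 0*1 + 2*-1 + 4*2 + -1*-2 + -8*1 + -2*0 = 0
  c_7 = 0*0 + 0*1 + 0*-1 + 2*2 + 0*-2 + -4*1 + -1*0 = 0
Expand coordinatewise in base 2:
  c_1 = 1 = 1·2^0
  c_2 = 0
  c_3 = 1 = 1·2^0
  c_4 = 1 = 1·2^0
  c_5 = 0
  c_6 = 0
  c_7 = 0
p-restricted factor λ_0 = (1, 0, 1, 1, 0, 0, 0)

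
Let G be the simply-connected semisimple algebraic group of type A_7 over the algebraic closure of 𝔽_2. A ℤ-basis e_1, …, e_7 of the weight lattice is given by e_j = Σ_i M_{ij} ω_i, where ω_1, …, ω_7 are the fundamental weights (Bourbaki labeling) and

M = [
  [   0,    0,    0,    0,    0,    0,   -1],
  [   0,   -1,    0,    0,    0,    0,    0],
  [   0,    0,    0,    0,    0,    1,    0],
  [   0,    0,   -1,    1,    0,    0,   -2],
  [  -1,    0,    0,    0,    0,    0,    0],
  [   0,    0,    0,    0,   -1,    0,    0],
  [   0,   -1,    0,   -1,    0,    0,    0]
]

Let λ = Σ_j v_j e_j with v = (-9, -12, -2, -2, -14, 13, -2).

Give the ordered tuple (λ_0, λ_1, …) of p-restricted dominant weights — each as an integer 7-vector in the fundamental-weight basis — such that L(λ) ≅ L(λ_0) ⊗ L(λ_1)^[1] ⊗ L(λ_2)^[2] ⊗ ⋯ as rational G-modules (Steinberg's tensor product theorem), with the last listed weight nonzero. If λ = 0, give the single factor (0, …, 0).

((0, 0, 1, 0, 1, 0, 0), (1, 0, 0, 0, 0, 1, 1), (0, 1, 1, 1, 0, 1, 1), (0, 1, 1, 0, 1, 1, 1))

ω-coordinates c = M·v, v = (-9, -12, -2, -2, -14, 13, -2):
  c_1 = (0)·(-9) + (0)·(-12) + (0)·(-2) + (0)·(-2) + (0)·(-14) + (0)·(13) + (-1)·(-2) = 2
  c_2 = (0)·(-9) + (-1)·(-12) + (0)·(-2) + (0)·(-2) + (0)·(-14) + (0)·(13) + (0)·(-2) = 12
  c_3 = (0)·(-9) + (0)·(-12) + (0)·(-2) + (0)·(-2) + (0)·(-14) + (1)·(13) + (0)·(-2) = 13
  c_4 = (0)·(-9) + (0)·(-12) + (-1)·(-2) + (1)·(-2) + (0)·(-14) + (0)·(13) + (-2)·(-2) = 4
  c_5 = (-1)·(-9) + (0)·(-12) + (0)·(-2) + (0)·(-2) + (0)·(-14) + (0)·(13) + (0)·(-2) = 9
  c_6 = (0)·(-9) + (0)·(-12) + (0)·(-2) + (0)·(-2) + (-1)·(-14) + (0)·(13) + (0)·(-2) = 14
  c_7 = (0)·(-9) + (-1)·(-12) + (0)·(-2) + (-1)·(-2) + (0)·(-14) + (0)·(13) + (0)·(-2) = 14
Base-2 expansion of each c_i:
  c_1 = 2 = 0·2^0 + 1·2^1
  c_2 = 12 = 0·2^0 + 0·2^1 + 1·2^2 + 1·2^3
  c_3 = 13 = 1·2^0 + 0·2^1 + 1·2^2 + 1·2^3
  c_4 = 4 = 0·2^0 + 0·2^1 + 1·2^2
  c_5 = 9 = 1·2^0 + 0·2^1 + 0·2^2 + 1·2^3
  c_6 = 14 = 0·2^0 + 1·2^1 + 1·2^2 + 1·2^3
  c_7 = 14 = 0·2^0 + 1·2^1 + 1·2^2 + 1·2^3
λ_0 = (0, 0, 1, 0, 1, 0, 0)
λ_1 = (1, 0, 0, 0, 0, 1, 1)
λ_2 = (0, 1, 1, 1, 0, 1, 1)
λ_3 = (0, 1, 1, 0, 1, 1, 1)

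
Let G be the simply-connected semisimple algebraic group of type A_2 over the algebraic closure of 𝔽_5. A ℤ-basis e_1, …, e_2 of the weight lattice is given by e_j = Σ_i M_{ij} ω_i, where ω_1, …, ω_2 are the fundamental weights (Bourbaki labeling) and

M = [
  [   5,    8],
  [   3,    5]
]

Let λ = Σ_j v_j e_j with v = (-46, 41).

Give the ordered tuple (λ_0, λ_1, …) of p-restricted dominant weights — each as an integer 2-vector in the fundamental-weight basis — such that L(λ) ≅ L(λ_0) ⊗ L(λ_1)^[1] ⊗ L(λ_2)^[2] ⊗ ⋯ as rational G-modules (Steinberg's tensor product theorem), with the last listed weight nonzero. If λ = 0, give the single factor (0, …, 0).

Compute c_i = Σ_j M_{ij} v_j with v = (-46, 41):
  c_1 = (5)·(-46) + (8)·(41) = 98
  c_2 = (3)·(-46) + (5)·(41) = 67
p = 5; digits c_i = Σ_j d_{ij}·5^j, 0 ≤ d_{ij} < 5:
  c_1 = 98 = 3·5^0 + 4·5^1 + 3·5^2
  c_2 = 67 = 2·5^0 + 3·5^1 + 2·5^2
p-restricted factor λ_0 = (3, 2)
p-restricted factor λ_1 = (4, 3)
p-restricted factor λ_2 = (3, 2)

((3, 2), (4, 3), (3, 2))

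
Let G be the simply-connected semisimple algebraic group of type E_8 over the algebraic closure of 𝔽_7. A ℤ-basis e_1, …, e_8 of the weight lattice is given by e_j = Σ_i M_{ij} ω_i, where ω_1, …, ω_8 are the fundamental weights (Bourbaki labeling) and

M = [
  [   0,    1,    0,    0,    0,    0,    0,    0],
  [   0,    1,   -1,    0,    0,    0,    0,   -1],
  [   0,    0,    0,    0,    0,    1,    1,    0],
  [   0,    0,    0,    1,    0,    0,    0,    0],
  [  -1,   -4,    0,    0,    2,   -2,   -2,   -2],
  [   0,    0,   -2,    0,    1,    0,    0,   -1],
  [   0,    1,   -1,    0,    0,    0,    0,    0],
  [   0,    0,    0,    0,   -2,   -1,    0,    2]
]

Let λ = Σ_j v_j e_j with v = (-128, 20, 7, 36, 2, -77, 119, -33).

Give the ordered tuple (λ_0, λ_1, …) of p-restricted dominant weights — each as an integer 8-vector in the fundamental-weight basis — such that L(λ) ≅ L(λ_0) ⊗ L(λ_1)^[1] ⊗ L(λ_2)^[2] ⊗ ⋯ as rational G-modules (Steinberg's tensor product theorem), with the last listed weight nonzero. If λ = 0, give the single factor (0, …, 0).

((6, 4, 0, 1, 6, 0, 6, 0), (2, 6, 6, 5, 4, 3, 1, 1))

Change of basis e → ω: c = M·v where v = (-128, 20, 7, 36, 2, -77, 119, -33):
  c_1 = (0)·(-128) + 1·20 + 0·7 + 0·36 + 0·2 + (0)·(-77) + 0·119 + (0)·(-33) = 20
  c_2 = (0)·(-128) + 1·20 + (-1)·(7) + 0·36 + 0·2 + (0)·(-77) + 0·119 + (-1)·(-33) = 46
  c_3 = (0)·(-128) + 0·20 + 0·7 + 0·36 + 0·2 + (1)·(-77) + 1·119 + (0)·(-33) = 42
  c_4 = (0)·(-128) + 0·20 + 0·7 + 1·36 + 0·2 + (0)·(-77) + 0·119 + (0)·(-33) = 36
  c_5 = (-1)·(-128) + (-4)·(20) + 0·7 + 0·36 + 2·2 + (-2)·(-77) + (-2)·(119) + (-2)·(-33) = 34
  c_6 = (0)·(-128) + 0·20 + (-2)·(7) + 0·36 + 1·2 + (0)·(-77) + 0·119 + (-1)·(-33) = 21
  c_7 = (0)·(-128) + 1·20 + (-1)·(7) + 0·36 + 0·2 + (0)·(-77) + 0·119 + (0)·(-33) = 13
  c_8 = (0)·(-128) + 0·20 + 0·7 + 0·36 + (-2)·(2) + (-1)·(-77) + 0·119 + (2)·(-33) = 7
p = 7; digits c_i = Σ_j d_{ij}·7^j, 0 ≤ d_{ij} < 7:
  c_1 = 20 = 6·7^0 + 2·7^1
  c_2 = 46 = 4·7^0 + 6·7^1
  c_3 = 42 = 0·7^0 + 6·7^1
  c_4 = 36 = 1·7^0 + 5·7^1
  c_5 = 34 = 6·7^0 + 4·7^1
  c_6 = 21 = 0·7^0 + 3·7^1
  c_7 = 13 = 6·7^0 + 1·7^1
  c_8 = 7 = 0·7^0 + 1·7^1
Factor λ_0 = (6, 4, 0, 1, 6, 0, 6, 0)
Factor λ_1 = (2, 6, 6, 5, 4, 3, 1, 1)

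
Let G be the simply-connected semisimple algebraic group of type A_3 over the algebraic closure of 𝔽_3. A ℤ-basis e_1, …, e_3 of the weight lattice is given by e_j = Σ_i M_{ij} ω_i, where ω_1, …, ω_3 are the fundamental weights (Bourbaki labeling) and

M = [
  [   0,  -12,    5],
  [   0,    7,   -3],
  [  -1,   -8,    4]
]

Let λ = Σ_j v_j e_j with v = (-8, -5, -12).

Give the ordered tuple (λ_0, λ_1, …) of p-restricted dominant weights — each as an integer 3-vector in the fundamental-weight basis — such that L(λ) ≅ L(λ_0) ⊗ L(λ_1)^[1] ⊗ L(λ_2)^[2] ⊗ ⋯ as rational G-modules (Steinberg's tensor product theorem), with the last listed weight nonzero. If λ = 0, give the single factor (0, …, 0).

Converting to the ω-basis (c_i = row i of M dotted with v = (-8, -5, -12)):
  c_1 = (0)·(-8) + (-12)·(-5) + (5)·(-12) = 0
  c_2 = (0)·(-8) + (7)·(-5) + (-3)·(-12) = 1
  c_3 = (-1)·(-8) + (-8)·(-5) + (4)·(-12) = 0
Writing each c_i in base p = 3:
  c_1 = 0
  c_2 = 1 = 1·3^0
  c_3 = 0
λ_0 = (0, 1, 0)

((0, 1, 0),)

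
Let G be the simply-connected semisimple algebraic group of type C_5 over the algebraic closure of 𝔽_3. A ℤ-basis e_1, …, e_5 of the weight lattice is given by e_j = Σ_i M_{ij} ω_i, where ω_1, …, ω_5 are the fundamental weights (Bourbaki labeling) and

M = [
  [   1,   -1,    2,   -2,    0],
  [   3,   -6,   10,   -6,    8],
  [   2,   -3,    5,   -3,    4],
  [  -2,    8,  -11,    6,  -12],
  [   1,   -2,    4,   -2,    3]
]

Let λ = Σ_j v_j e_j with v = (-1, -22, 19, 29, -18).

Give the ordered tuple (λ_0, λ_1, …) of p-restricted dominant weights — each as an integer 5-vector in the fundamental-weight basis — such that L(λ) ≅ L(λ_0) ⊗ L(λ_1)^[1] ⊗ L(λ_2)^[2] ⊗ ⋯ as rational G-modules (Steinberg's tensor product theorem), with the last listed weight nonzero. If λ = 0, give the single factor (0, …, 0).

Compute c_i = Σ_j M_{ij} v_j with v = (-1, -22, 19, 29, -18):
  c_1 = 1*-1 + -1*-22 + 2*19 + -2*29 + 0*-18 = 1
  c_2 = 3*-1 + -6*-22 + 10*19 + -6*29 + 8*-18 = 1
  c_3 = 2*-1 + -3*-22 + 5*19 + -3*29 + 4*-18 = 0
  c_4 = -2*-1 + 8*-22 + -11*19 + 6*29 + -12*-18 = 7
  c_5 = 1*-1 + -2*-22 + 4*19 + -2*29 + 3*-18 = 7
Base-3 expansion of each c_i:
  c_1 = 1 = 1·3^0
  c_2 = 1 = 1·3^0
  c_3 = 0
  c_4 = 7 = 1·3^0 + 2·3^1
  c_5 = 7 = 1·3^0 + 2·3^1
λ_0 = (1, 1, 0, 1, 1)
λ_1 = (0, 0, 0, 2, 2)

((1, 1, 0, 1, 1), (0, 0, 0, 2, 2))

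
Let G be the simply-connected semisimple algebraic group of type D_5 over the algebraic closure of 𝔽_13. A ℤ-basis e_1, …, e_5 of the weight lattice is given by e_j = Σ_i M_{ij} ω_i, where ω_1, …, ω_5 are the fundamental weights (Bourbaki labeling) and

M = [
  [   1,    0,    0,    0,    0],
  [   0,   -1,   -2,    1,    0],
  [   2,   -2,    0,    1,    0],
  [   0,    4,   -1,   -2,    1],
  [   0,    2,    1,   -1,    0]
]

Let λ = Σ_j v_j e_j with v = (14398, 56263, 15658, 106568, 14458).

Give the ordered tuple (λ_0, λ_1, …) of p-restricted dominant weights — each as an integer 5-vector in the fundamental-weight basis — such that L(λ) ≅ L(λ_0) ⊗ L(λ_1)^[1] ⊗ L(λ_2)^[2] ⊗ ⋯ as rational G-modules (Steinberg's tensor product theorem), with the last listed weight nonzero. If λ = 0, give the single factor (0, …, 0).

((7, 9, 10, 4, 10), (2, 4, 1, 5, 11), (7, 8, 5, 11, 10), (6, 8, 10, 4, 9))

ω-coordinates c = M·v, v = (14398, 56263, 15658, 106568, 14458):
  c_1 = (1)·(14398) + (0)·(56263) + (0)·(15658) + (0)·(106568) + (0)·(14458) = 14398
  c_2 = (0)·(14398) + (-1)·(56263) + (-2)·(15658) + (1)·(106568) + (0)·(14458) = 18989
  c_3 = (2)·(14398) + (-2)·(56263) + (0)·(15658) + (1)·(106568) + (0)·(14458) = 22838
  c_4 = (0)·(14398) + (4)·(56263) + (-1)·(15658) + (-2)·(106568) + (1)·(14458) = 10716
  c_5 = (0)·(14398) + (2)·(56263) + (1)·(15658) + (-1)·(106568) + (0)·(14458) = 21616
Base-13 expansion of each c_i:
  c_1 = 14398 = 7·13^0 + 2·13^1 + 7·13^2 + 6·13^3
  c_2 = 18989 = 9·13^0 + 4·13^1 + 8·13^2 + 8·13^3
  c_3 = 22838 = 10·13^0 + 1·13^1 + 5·13^2 + 10·13^3
  c_4 = 10716 = 4·13^0 + 5·13^1 + 11·13^2 + 4·13^3
  c_5 = 21616 = 10·13^0 + 11·13^1 + 10·13^2 + 9·13^3
λ_0 = (7, 9, 10, 4, 10)
λ_1 = (2, 4, 1, 5, 11)
λ_2 = (7, 8, 5, 11, 10)
λ_3 = (6, 8, 10, 4, 9)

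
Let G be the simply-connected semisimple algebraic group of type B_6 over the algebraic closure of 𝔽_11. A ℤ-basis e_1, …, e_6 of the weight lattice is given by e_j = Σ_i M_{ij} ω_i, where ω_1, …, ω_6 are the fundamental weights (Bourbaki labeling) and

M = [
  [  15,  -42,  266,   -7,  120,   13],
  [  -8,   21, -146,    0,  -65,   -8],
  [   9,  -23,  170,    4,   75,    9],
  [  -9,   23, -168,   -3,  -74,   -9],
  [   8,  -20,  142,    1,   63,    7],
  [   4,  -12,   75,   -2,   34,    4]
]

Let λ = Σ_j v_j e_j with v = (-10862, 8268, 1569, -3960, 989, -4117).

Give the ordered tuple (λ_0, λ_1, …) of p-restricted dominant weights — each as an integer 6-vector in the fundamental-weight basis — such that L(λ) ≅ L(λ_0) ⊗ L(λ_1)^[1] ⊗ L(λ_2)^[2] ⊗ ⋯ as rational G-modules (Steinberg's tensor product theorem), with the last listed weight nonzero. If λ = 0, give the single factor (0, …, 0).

In the fundamental-weight basis, λ has coordinates c = M·v (v = (-10862, 8268, 1569, -3960, 989, -4117)):
  c_1 = (15)·(-10862) + (-42)·(8268) + (266)·(1569) + (-7)·(-3960) + (120)·(989) + (13)·(-4117) = 47
  c_2 = (-8)·(-10862) + (21)·(8268) + (-146)·(1569) + (0)·(-3960) + (-65)·(989) + (-8)·(-4117) = 101
  c_3 = (9)·(-10862) + (-23)·(8268) + (170)·(1569) + (4)·(-3960) + (75)·(989) + (9)·(-4117) = 90
  c_4 = (-9)·(-10862) + (23)·(8268) + (-168)·(1569) + (-3)·(-3960) + (-74)·(989) + (-9)·(-4117) = 77
  c_5 = (8)·(-10862) + (-20)·(8268) + (142)·(1569) + (1)·(-3960) + (63)·(989) + (7)·(-4117) = 70
  c_6 = (4)·(-10862) + (-12)·(8268) + (75)·(1569) + (-2)·(-3960) + (34)·(989) + (4)·(-4117) = 89
p = 11; digits c_i = Σ_j d_{ij}·11^j, 0 ≤ d_{ij} < 11:
  c_1 = 47 = 3·11^0 + 4·11^1
  c_2 = 101 = 2·11^0 + 9·11^1
  c_3 = 90 = 2·11^0 + 8·11^1
  c_4 = 77 = 0·11^0 + 7·11^1
  c_5 = 70 = 4·11^0 + 6·11^1
  c_6 = 89 = 1·11^0 + 8·11^1
p-restricted factor λ_0 = (3, 2, 2, 0, 4, 1)
p-restricted factor λ_1 = (4, 9, 8, 7, 6, 8)

((3, 2, 2, 0, 4, 1), (4, 9, 8, 7, 6, 8))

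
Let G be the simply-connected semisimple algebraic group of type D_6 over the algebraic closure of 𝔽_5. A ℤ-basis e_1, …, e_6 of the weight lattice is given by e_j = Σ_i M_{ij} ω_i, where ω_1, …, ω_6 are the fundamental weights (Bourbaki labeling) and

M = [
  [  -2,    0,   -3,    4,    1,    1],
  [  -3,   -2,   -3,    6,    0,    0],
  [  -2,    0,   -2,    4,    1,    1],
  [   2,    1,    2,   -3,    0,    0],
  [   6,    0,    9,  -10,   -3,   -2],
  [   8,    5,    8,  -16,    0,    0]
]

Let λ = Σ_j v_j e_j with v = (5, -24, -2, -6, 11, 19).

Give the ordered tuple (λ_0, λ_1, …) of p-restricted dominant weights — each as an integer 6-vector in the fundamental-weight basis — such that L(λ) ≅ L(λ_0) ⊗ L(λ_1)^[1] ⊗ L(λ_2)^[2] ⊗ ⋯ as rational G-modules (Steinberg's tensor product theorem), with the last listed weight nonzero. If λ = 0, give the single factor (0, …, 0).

((2, 3, 0, 0, 1, 0),)

Converting to the ω-basis (c_i = row i of M dotted with v = (5, -24, -2, -6, 11, 19)):
  c_1 = -2*5 + 0*-24 + -3*-2 + 4*-6 + 1*11 + 1*19 = 2
  c_2 = -3*5 + -2*-24 + -3*-2 + 6*-6 + 0*11 + 0*19 = 3
  c_3 = -2*5 + 0*-24 + -2*-2 + 4*-6 + 1*11 + 1*19 = 0
  c_4 = 2*5 + 1*-24 + 2*-2 + -3*-6 + 0*11 + 0*19 = 0
  c_5 = 6*5 + 0*-24 + 9*-2 + -10*-6 + -3*11 + -2*19 = 1
  c_6 = 8*5 + 5*-24 + 8*-2 + -16*-6 + 0*11 + 0*19 = 0
Expand coordinatewise in base 5:
  c_1 = 2 = 2·5^0
  c_2 = 3 = 3·5^0
  c_3 = 0
  c_4 = 0
  c_5 = 1 = 1·5^0
  c_6 = 0
Factor λ_0 = (2, 3, 0, 0, 1, 0)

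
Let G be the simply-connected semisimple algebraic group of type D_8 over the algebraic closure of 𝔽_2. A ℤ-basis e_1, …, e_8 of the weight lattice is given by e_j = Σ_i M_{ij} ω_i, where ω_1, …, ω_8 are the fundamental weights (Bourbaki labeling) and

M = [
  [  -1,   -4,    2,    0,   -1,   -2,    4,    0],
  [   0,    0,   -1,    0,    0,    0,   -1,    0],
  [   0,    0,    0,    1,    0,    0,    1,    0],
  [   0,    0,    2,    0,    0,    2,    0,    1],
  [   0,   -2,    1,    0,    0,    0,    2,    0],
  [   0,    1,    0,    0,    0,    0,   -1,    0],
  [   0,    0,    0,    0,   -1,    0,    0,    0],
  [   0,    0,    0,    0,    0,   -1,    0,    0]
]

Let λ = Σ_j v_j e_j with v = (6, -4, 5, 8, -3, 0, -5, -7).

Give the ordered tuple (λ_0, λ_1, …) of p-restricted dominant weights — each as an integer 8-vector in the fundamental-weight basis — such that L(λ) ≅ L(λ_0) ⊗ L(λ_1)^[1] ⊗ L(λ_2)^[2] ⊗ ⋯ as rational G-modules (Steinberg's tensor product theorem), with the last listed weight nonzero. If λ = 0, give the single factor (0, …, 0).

Compute c_i = Σ_j M_{ij} v_j with v = (6, -4, 5, 8, -3, 0, -5, -7):
  c_1 = -1*6 + -4*-4 + 2*5 + 0*8 + -1*-3 + -2*0 + 4*-5 + 0*-7 = 3
  c_2 = 0*6 + 0*-4 + -1*5 + 0*8 + 0*-3 + 0*0 + -1*-5 + 0*-7 = 0
  c_3 = 0*6 + 0*-4 + 0*5 + 1*8 + 0*-3 + 0*0 + 1*-5 + 0*-7 = 3
  c_4 = 0*6 + 0*-4 + 2*5 + 0*8 + 0*-3 + 2*0 + 0*-5 + 1*-7 = 3
  c_5 = 0*6 + -2*-4 + 1*5 + 0*8 + 0*-3 + 0*0 + 2*-5 + 0*-7 = 3
  c_6 = 0*6 + 1*-4 + 0*5 + 0*8 + 0*-3 + 0*0 + -1*-5 + 0*-7 = 1
  c_7 = 0*6 + 0*-4 + 0*5 + 0*8 + -1*-3 + 0*0 + 0*-5 + 0*-7 = 3
  c_8 = 0*6 + 0*-4 + 0*5 + 0*8 + 0*-3 + -1*0 + 0*-5 + 0*-7 = 0
Base-2 expansion of each c_i:
  c_1 = 3 = 1·2^0 + 1·2^1
  c_2 = 0
  c_3 = 3 = 1·2^0 + 1·2^1
  c_4 = 3 = 1·2^0 + 1·2^1
  c_5 = 3 = 1·2^0 + 1·2^1
  c_6 = 1 = 1·2^0
  c_7 = 3 = 1·2^0 + 1·2^1
  c_8 = 0
λ_0 = (1, 0, 1, 1, 1, 1, 1, 0)
λ_1 = (1, 0, 1, 1, 1, 0, 1, 0)

((1, 0, 1, 1, 1, 1, 1, 0), (1, 0, 1, 1, 1, 0, 1, 0))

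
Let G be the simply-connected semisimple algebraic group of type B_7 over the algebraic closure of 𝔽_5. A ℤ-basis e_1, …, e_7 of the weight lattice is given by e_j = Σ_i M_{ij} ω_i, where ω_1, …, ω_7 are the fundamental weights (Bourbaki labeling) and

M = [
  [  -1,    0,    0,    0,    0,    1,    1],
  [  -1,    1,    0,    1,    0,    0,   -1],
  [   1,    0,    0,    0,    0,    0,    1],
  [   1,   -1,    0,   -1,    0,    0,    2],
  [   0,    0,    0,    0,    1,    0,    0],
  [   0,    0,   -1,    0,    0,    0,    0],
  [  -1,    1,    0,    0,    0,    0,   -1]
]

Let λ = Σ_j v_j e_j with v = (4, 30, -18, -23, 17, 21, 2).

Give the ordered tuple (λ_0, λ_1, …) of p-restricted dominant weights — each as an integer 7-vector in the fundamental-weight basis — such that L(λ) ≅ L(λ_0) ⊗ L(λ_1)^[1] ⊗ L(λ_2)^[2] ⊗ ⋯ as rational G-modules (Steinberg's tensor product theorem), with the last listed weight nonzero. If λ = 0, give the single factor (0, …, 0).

ω-coordinates c = M·v, v = (4, 30, -18, -23, 17, 21, 2):
  c_1 = (-1)·(4) + (0)·(30) + (0)·(-18) + (0)·(-23) + (0)·(17) + (1)·(21) + (1)·(2) = 19
  c_2 = (-1)·(4) + (1)·(30) + (0)·(-18) + (1)·(-23) + (0)·(17) + (0)·(21) + (-1)·(2) = 1
  c_3 = (1)·(4) + (0)·(30) + (0)·(-18) + (0)·(-23) + (0)·(17) + (0)·(21) + (1)·(2) = 6
  c_4 = (1)·(4) + (-1)·(30) + (0)·(-18) + (-1)·(-23) + (0)·(17) + (0)·(21) + (2)·(2) = 1
  c_5 = (0)·(4) + (0)·(30) + (0)·(-18) + (0)·(-23) + (1)·(17) + (0)·(21) + (0)·(2) = 17
  c_6 = (0)·(4) + (0)·(30) + (-1)·(-18) + (0)·(-23) + (0)·(17) + (0)·(21) + (0)·(2) = 18
  c_7 = (-1)·(4) + (1)·(30) + (0)·(-18) + (0)·(-23) + (0)·(17) + (0)·(21) + (-1)·(2) = 24
p = 5; digits c_i = Σ_j d_{ij}·5^j, 0 ≤ d_{ij} < 5:
  c_1 = 19 = 4·5^0 + 3·5^1
  c_2 = 1 = 1·5^0
  c_3 = 6 = 1·5^0 + 1·5^1
  c_4 = 1 = 1·5^0
  c_5 = 17 = 2·5^0 + 3·5^1
  c_6 = 18 = 3·5^0 + 3·5^1
  c_7 = 24 = 4·5^0 + 4·5^1
p-restricted factor λ_0 = (4, 1, 1, 1, 2, 3, 4)
p-restricted factor λ_1 = (3, 0, 1, 0, 3, 3, 4)

((4, 1, 1, 1, 2, 3, 4), (3, 0, 1, 0, 3, 3, 4))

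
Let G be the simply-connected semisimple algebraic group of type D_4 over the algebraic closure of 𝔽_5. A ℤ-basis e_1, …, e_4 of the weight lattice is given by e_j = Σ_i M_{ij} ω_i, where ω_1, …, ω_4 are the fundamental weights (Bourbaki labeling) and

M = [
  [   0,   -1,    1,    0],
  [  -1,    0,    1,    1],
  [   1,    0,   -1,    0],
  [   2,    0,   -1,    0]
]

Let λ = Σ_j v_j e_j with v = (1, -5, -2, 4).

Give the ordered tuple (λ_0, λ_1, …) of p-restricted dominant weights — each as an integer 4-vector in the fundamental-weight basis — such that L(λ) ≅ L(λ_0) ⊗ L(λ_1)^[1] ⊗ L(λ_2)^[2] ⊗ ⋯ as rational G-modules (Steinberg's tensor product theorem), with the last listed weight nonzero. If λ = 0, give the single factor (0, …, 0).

((3, 1, 3, 4),)

Compute c_i = Σ_j M_{ij} v_j with v = (1, -5, -2, 4):
  c_1 = 0*1 + -1*-5 + 1*-2 + 0*4 = 3
  c_2 = -1*1 + 0*-5 + 1*-2 + 1*4 = 1
  c_3 = 1*1 + 0*-5 + -1*-2 + 0*4 = 3
  c_4 = 2*1 + 0*-5 + -1*-2 + 0*4 = 4
Base-5 expansion of each c_i:
  c_1 = 3 = 3·5^0
  c_2 = 1 = 1·5^0
  c_3 = 3 = 3·5^0
  c_4 = 4 = 4·5^0
p-restricted factor λ_0 = (3, 1, 3, 4)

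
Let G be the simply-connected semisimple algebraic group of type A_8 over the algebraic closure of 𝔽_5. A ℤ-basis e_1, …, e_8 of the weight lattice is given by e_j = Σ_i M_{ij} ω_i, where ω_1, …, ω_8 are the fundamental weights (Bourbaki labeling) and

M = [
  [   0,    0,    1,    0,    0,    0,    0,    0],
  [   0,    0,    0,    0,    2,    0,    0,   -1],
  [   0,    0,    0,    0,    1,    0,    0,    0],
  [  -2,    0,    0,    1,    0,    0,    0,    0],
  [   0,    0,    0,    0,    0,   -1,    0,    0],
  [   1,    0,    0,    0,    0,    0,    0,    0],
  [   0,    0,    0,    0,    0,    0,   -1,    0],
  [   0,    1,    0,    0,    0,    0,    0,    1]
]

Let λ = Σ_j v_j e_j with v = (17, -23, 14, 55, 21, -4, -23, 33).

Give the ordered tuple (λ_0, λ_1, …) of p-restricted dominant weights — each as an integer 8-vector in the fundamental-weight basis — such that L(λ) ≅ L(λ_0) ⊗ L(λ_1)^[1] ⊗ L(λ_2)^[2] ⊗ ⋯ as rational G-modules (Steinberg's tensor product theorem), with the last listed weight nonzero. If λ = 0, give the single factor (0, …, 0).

Converting to the ω-basis (c_i = row i of M dotted with v = (17, -23, 14, 55, 21, -4, -23, 33)):
  c_1 = 0*17 + 0*-23 + 1*14 + 0*55 + 0*21 + 0*-4 + 0*-23 + 0*33 = 14
  c_2 = 0*17 + 0*-23 + 0*14 + 0*55 + 2*21 + 0*-4 + 0*-23 + -1*33 = 9
  c_3 = 0*17 + 0*-23 + 0*14 + 0*55 + 1*21 + 0*-4 + 0*-23 + 0*33 = 21
  c_4 = -2*17 + 0*-23 + 0*14 + 1*55 + 0*21 + 0*-4 + 0*-23 + 0*33 = 21
  c_5 = 0*17 + 0*-23 + 0*14 + 0*55 + 0*21 + -1*-4 + 0*-23 + 0*33 = 4
  c_6 = 1*17 + 0*-23 + 0*14 + 0*55 + 0*21 + 0*-4 + 0*-23 + 0*33 = 17
  c_7 = 0*17 + 0*-23 + 0*14 + 0*55 + 0*21 + 0*-4 + -1*-23 + 0*33 = 23
  c_8 = 0*17 + 1*-23 + 0*14 + 0*55 + 0*21 + 0*-4 + 0*-23 + 1*33 = 10
Base-5 expansion of each c_i:
  c_1 = 14 = 4·5^0 + 2·5^1
  c_2 = 9 = 4·5^0 + 1·5^1
  c_3 = 21 = 1·5^0 + 4·5^1
  c_4 = 21 = 1·5^0 + 4·5^1
  c_5 = 4 = 4·5^0
  c_6 = 17 = 2·5^0 + 3·5^1
  c_7 = 23 = 3·5^0 + 4·5^1
  c_8 = 10 = 0·5^0 + 2·5^1
Factor λ_0 = (4, 4, 1, 1, 4, 2, 3, 0)
Factor λ_1 = (2, 1, 4, 4, 0, 3, 4, 2)

((4, 4, 1, 1, 4, 2, 3, 0), (2, 1, 4, 4, 0, 3, 4, 2))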